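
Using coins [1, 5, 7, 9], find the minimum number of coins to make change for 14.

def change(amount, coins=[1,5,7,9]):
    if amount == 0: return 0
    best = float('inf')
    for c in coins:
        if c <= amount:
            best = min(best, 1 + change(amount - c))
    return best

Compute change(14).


Building up with DP:
change(0) = 0
change(1) = min(1+change(0)=1+0=1) = 1
change(2) = min(1+change(1)=1+1=2) = 2
change(3) = min(1+change(2)=1+2=3) = 3
change(4) = min(1+change(3)=1+3=4) = 4
change(5) = min(1+change(4)=1+4=5, 1+change(0)=1+0=1) = 1
change(6) = min(1+change(5)=1+1=2, 1+change(1)=1+1=2) = 2
change(7) = min(1+change(6)=1+2=3, 1+change(2)=1+2=3, 1+change(0)=1+0=1) = 1
change(8) = min(1+change(7)=1+1=2, 1+change(3)=1+3=4, 1+change(1)=1+1=2) = 2
change(9) = min(1+change(8)=1+2=3, 1+change(4)=1+4=5, 1+change(2)=1+2=3, 1+change(0)=1+0=1) = 1
change(10) = min(1+change(9)=1+1=2, 1+change(5)=1+1=2, 1+change(3)=1+3=4, 1+change(1)=1+1=2) = 2
change(11) = min(1+change(10)=1+2=3, 1+change(6)=1+2=3, 1+change(4)=1+4=5, 1+change(2)=1+2=3) = 3
change(12) = min(1+change(11)=1+3=4, 1+change(7)=1+1=2, 1+change(5)=1+1=2, 1+change(3)=1+3=4) = 2
change(13) = min(1+change(12)=1+2=3, 1+change(8)=1+2=3, 1+change(6)=1+2=3, 1+change(4)=1+4=5) = 3
change(14) = min(1+change(13)=1+3=4, 1+change(9)=1+1=2, 1+change(7)=1+1=2, 1+change(5)=1+1=2) = 2

2


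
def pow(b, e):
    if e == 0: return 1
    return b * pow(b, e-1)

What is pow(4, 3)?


pow(4, 3)
= 4 * pow(4, 2)
= 4 * 4 * pow(4, 1)
= 4 * 4 * 4 * pow(4, 0)
= 4 * 4 * 4 * 1
= 64

64


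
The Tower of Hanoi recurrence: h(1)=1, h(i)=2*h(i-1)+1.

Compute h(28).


h(28) = 2 * h(27) + 1
h(27) = 2 * h(26) + 1
h(26) = 2 * h(25) + 1
h(25) = 2 * h(24) + 1
h(24) = 2 * h(23) + 1
h(23) = 2 * h(22) + 1
h(22) = 2 * h(21) + 1
h(21) = 2 * h(20) + 1
h(20) = 2 * h(19) + 1
h(19) = 2 * h(18) + 1
h(18) = 2 * h(17) + 1
h(17) = 2 * h(16) + 1
h(16) = 2 * h(15) + 1
h(15) = 2 * h(14) + 1
h(14) = 2 * h(13) + 1
h(13) = 2 * h(12) + 1
h(12) = 2 * h(11) + 1
h(11) = 2 * h(10) + 1
h(10) = 2 * h(9) + 1
h(9) = 2 * h(8) + 1
h(8) = 2 * h(7) + 1
h(7) = 2 * h(6) + 1
h(6) = 2 * h(5) + 1
h(5) = 2 * h(4) + 1
h(4) = 2 * h(3) + 1
h(3) = 2 * h(2) + 1
h(2) = 2 * h(1) + 1
h(1) = 1  (base case)
h(2) = 2 * 1 + 1 = 3
h(3) = 2 * 3 + 1 = 7
h(4) = 2 * 7 + 1 = 15
h(5) = 2 * 15 + 1 = 31
h(6) = 2 * 31 + 1 = 63
h(7) = 2 * 63 + 1 = 127
h(8) = 2 * 127 + 1 = 255
h(9) = 2 * 255 + 1 = 511
h(10) = 2 * 511 + 1 = 1023
h(11) = 2 * 1023 + 1 = 2047
h(12) = 2 * 2047 + 1 = 4095
h(13) = 2 * 4095 + 1 = 8191
h(14) = 2 * 8191 + 1 = 16383
h(15) = 2 * 16383 + 1 = 32767
h(16) = 2 * 32767 + 1 = 65535
h(17) = 2 * 65535 + 1 = 131071
h(18) = 2 * 131071 + 1 = 262143
h(19) = 2 * 262143 + 1 = 524287
h(20) = 2 * 524287 + 1 = 1048575
h(21) = 2 * 1048575 + 1 = 2097151
h(22) = 2 * 2097151 + 1 = 4194303
h(23) = 2 * 4194303 + 1 = 8388607
h(24) = 2 * 8388607 + 1 = 16777215
h(25) = 2 * 16777215 + 1 = 33554431
h(26) = 2 * 33554431 + 1 = 67108863
h(27) = 2 * 67108863 + 1 = 134217727
h(28) = 2 * 134217727 + 1 = 268435455

268435455


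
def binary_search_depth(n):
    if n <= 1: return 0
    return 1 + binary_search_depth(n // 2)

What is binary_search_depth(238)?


238 / 2 = 119
119 / 2 = 59
59 / 2 = 29
29 / 2 = 14
14 / 2 = 7
7 / 2 = 3
3 / 2 = 1
Reached 1 after 7 halvings

7


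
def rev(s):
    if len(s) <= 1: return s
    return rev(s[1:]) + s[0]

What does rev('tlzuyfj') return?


rev('tlzuyfj') = rev('lzuyfj') + 't'
rev('lzuyfj') = rev('zuyfj') + 'l'
rev('zuyfj') = rev('uyfj') + 'z'
rev('uyfj') = rev('yfj') + 'u'
rev('yfj') = rev('fj') + 'y'
rev('fj') = rev('j') + 'f'
rev('j') = 'j'  (base case)
Concatenating: 'j' + 'f' + 'y' + 'u' + 'z' + 'l' + 't' = 'jfyuzlt'

jfyuzlt


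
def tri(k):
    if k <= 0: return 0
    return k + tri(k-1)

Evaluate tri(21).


tri(21)
= 21 + 20 + 19 + 18 + 17 + 16 + 15 + 14 + 13 + 12 + 11 + 10 + 9 + 8 + 7 + 6 + 5 + 4 + 3 + 2 + 1 + tri(0)
= 21 + 20 + 19 + 18 + 17 + 16 + 15 + 14 + 13 + 12 + 11 + 10 + 9 + 8 + 7 + 6 + 5 + 4 + 3 + 2 + 1 + 0
= 231

231


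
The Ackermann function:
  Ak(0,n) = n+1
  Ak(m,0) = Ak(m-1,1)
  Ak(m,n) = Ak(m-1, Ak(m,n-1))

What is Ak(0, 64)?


Ak(0, 64) = 65
Result: Ak(0, 64) = 65

65


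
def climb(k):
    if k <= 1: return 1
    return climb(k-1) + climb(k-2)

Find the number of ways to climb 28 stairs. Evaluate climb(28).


Building up from base cases:
climb(0) = 1
climb(1) = 1
climb(2) = climb(1) + climb(0) = 1 + 1 = 2
climb(3) = climb(2) + climb(1) = 2 + 1 = 3
climb(4) = climb(3) + climb(2) = 3 + 2 = 5
climb(5) = climb(4) + climb(3) = 5 + 3 = 8
climb(6) = climb(5) + climb(4) = 8 + 5 = 13
climb(7) = climb(6) + climb(5) = 13 + 8 = 21
climb(8) = climb(7) + climb(6) = 21 + 13 = 34
climb(9) = climb(8) + climb(7) = 34 + 21 = 55
climb(10) = climb(9) + climb(8) = 55 + 34 = 89
climb(11) = climb(10) + climb(9) = 89 + 55 = 144
climb(12) = climb(11) + climb(10) = 144 + 89 = 233
climb(13) = climb(12) + climb(11) = 233 + 144 = 377
climb(14) = climb(13) + climb(12) = 377 + 233 = 610
climb(15) = climb(14) + climb(13) = 610 + 377 = 987
climb(16) = climb(15) + climb(14) = 987 + 610 = 1597
climb(17) = climb(16) + climb(15) = 1597 + 987 = 2584
climb(18) = climb(17) + climb(16) = 2584 + 1597 = 4181
climb(19) = climb(18) + climb(17) = 4181 + 2584 = 6765
climb(20) = climb(19) + climb(18) = 6765 + 4181 = 10946
climb(21) = climb(20) + climb(19) = 10946 + 6765 = 17711
climb(22) = climb(21) + climb(20) = 17711 + 10946 = 28657
climb(23) = climb(22) + climb(21) = 28657 + 17711 = 46368
climb(24) = climb(23) + climb(22) = 46368 + 28657 = 75025
climb(25) = climb(24) + climb(23) = 75025 + 46368 = 121393
climb(26) = climb(25) + climb(24) = 121393 + 75025 = 196418
climb(27) = climb(26) + climb(25) = 196418 + 121393 = 317811
climb(28) = climb(27) + climb(26) = 317811 + 196418 = 514229

514229


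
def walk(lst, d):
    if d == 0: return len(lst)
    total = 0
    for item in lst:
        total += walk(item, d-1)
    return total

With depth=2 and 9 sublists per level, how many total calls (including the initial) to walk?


At depth 0 (root): 1 call
At depth 1: each of 1 parents calls walk on 9 children = 9 calls
At depth 2: each of 9 parents calls walk on 9 children = 81 calls
Total: 1 + 9 + 81 = 91

91


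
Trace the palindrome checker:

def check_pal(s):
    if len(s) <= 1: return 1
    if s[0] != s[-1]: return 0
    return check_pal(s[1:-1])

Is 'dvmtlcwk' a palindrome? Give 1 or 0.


check_pal('dvmtlcwk'): s[0]='d' != s[-1]='k' -> return 0
Result: 0 (not a palindrome)

0


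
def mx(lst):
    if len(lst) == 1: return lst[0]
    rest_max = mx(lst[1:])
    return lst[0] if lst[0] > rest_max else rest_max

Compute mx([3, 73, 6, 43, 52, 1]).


mx([3, 73, 6, 43, 52, 1]): compare 3 with mx([73, 6, 43, 52, 1])
mx([73, 6, 43, 52, 1]): compare 73 with mx([6, 43, 52, 1])
mx([6, 43, 52, 1]): compare 6 with mx([43, 52, 1])
mx([43, 52, 1]): compare 43 with mx([52, 1])
mx([52, 1]): compare 52 with mx([1])
mx([1]) = 1  (base case)
Compare 52 with 1 -> 52
Compare 43 with 52 -> 52
Compare 6 with 52 -> 52
Compare 73 with 52 -> 73
Compare 3 with 73 -> 73

73


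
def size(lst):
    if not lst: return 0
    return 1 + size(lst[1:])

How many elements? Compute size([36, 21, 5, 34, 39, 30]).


size([36, 21, 5, 34, 39, 30]) = 1 + size([21, 5, 34, 39, 30])
size([21, 5, 34, 39, 30]) = 1 + size([5, 34, 39, 30])
size([5, 34, 39, 30]) = 1 + size([34, 39, 30])
size([34, 39, 30]) = 1 + size([39, 30])
size([39, 30]) = 1 + size([30])
size([30]) = 1 + size([])
size([]) = 0  (base case)
Unwinding: 1 + 1 + 1 + 1 + 1 + 1 + 0 = 6

6


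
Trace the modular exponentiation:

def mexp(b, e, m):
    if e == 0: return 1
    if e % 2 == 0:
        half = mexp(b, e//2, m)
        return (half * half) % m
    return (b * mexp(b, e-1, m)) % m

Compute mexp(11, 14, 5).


mexp(11, 14, 5): e is even, compute mexp(11, 7, 5)
  mexp(11, 7, 5): e is odd, compute mexp(11, 6, 5)
    mexp(11, 6, 5): e is even, compute mexp(11, 3, 5)
      mexp(11, 3, 5): e is odd, compute mexp(11, 2, 5)
        mexp(11, 2, 5): e is even, compute mexp(11, 1, 5)
          mexp(11, 1, 5): e is odd, compute mexp(11, 0, 5)
          mexp(11, 0, 5) = 1
          (11 * 1) % 5 = 1
        half=1, (1*1) % 5 = 1
      (11 * 1) % 5 = 1
    half=1, (1*1) % 5 = 1
  (11 * 1) % 5 = 1
half=1, (1*1) % 5 = 1

1


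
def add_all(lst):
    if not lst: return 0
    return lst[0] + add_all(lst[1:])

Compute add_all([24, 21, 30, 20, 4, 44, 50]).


add_all([24, 21, 30, 20, 4, 44, 50]) = 24 + add_all([21, 30, 20, 4, 44, 50])
add_all([21, 30, 20, 4, 44, 50]) = 21 + add_all([30, 20, 4, 44, 50])
add_all([30, 20, 4, 44, 50]) = 30 + add_all([20, 4, 44, 50])
add_all([20, 4, 44, 50]) = 20 + add_all([4, 44, 50])
add_all([4, 44, 50]) = 4 + add_all([44, 50])
add_all([44, 50]) = 44 + add_all([50])
add_all([50]) = 50 + add_all([])
add_all([]) = 0  (base case)
Total: 24 + 21 + 30 + 20 + 4 + 44 + 50 + 0 = 193

193


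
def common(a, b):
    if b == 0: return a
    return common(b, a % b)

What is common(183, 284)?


common(183, 284) = common(284, 183)
common(284, 183) = common(183, 101)
common(183, 101) = common(101, 82)
common(101, 82) = common(82, 19)
common(82, 19) = common(19, 6)
common(19, 6) = common(6, 1)
common(6, 1) = common(1, 0)
common(1, 0) = 1  (base case)

1


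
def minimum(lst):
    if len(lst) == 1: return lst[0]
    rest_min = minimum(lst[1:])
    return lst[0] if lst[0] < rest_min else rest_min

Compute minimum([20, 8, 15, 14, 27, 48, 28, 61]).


minimum([20, 8, 15, 14, 27, 48, 28, 61]): compare 20 with minimum([8, 15, 14, 27, 48, 28, 61])
minimum([8, 15, 14, 27, 48, 28, 61]): compare 8 with minimum([15, 14, 27, 48, 28, 61])
minimum([15, 14, 27, 48, 28, 61]): compare 15 with minimum([14, 27, 48, 28, 61])
minimum([14, 27, 48, 28, 61]): compare 14 with minimum([27, 48, 28, 61])
minimum([27, 48, 28, 61]): compare 27 with minimum([48, 28, 61])
minimum([48, 28, 61]): compare 48 with minimum([28, 61])
minimum([28, 61]): compare 28 with minimum([61])
minimum([61]) = 61  (base case)
Compare 28 with 61 -> 28
Compare 48 with 28 -> 28
Compare 27 with 28 -> 27
Compare 14 with 27 -> 14
Compare 15 with 14 -> 14
Compare 8 with 14 -> 8
Compare 20 with 8 -> 8

8


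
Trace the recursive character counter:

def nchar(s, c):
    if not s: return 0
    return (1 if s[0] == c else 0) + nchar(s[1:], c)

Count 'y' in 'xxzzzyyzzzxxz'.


s[0]='x' != 'y' -> 0
s[0]='x' != 'y' -> 0
s[0]='z' != 'y' -> 0
s[0]='z' != 'y' -> 0
s[0]='z' != 'y' -> 0
s[0]='y' == 'y' -> 1
s[0]='y' == 'y' -> 1
s[0]='z' != 'y' -> 0
s[0]='z' != 'y' -> 0
s[0]='z' != 'y' -> 0
s[0]='x' != 'y' -> 0
s[0]='x' != 'y' -> 0
s[0]='z' != 'y' -> 0
Sum: 0 + 0 + 0 + 0 + 0 + 1 + 1 + 0 + 0 + 0 + 0 + 0 + 0 = 2

2


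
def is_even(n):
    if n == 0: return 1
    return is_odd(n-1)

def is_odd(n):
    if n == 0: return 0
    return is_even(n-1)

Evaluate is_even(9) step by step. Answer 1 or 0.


is_even(9) = is_odd(8)
is_odd(8) = is_even(7)
is_even(7) = is_odd(6)
is_odd(6) = is_even(5)
is_even(5) = is_odd(4)
is_odd(4) = is_even(3)
is_even(3) = is_odd(2)
is_odd(2) = is_even(1)
is_even(1) = is_odd(0)
is_odd(0) = 0  (base case)
Result: 0

0


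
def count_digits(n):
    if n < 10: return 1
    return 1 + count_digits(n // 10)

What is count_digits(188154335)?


count_digits(188154335) = 1 + count_digits(18815433)
count_digits(18815433) = 1 + count_digits(1881543)
count_digits(1881543) = 1 + count_digits(188154)
count_digits(188154) = 1 + count_digits(18815)
count_digits(18815) = 1 + count_digits(1881)
count_digits(1881) = 1 + count_digits(188)
count_digits(188) = 1 + count_digits(18)
count_digits(18) = 1 + count_digits(1)
count_digits(1) = 1  (base case: 1 < 10)
Unwinding: 1 + 1 + 1 + 1 + 1 + 1 + 1 + 1 + 1 = 9

9


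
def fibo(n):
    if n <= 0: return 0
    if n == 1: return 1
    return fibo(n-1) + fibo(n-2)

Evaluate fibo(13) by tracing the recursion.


Computing fibo(13) bottom-up:
fibo(0) = 0
fibo(1) = 1
fibo(2) = fibo(1) + fibo(0) = 1 + 0 = 1
fibo(3) = fibo(2) + fibo(1) = 1 + 1 = 2
fibo(4) = fibo(3) + fibo(2) = 2 + 1 = 3
fibo(5) = fibo(4) + fibo(3) = 3 + 2 = 5
fibo(6) = fibo(5) + fibo(4) = 5 + 3 = 8
fibo(7) = fibo(6) + fibo(5) = 8 + 5 = 13
fibo(8) = fibo(7) + fibo(6) = 13 + 8 = 21
fibo(9) = fibo(8) + fibo(7) = 21 + 13 = 34
fibo(10) = fibo(9) + fibo(8) = 34 + 21 = 55
fibo(11) = fibo(10) + fibo(9) = 55 + 34 = 89
fibo(12) = fibo(11) + fibo(10) = 89 + 55 = 144
fibo(13) = fibo(12) + fibo(11) = 144 + 89 = 233

233


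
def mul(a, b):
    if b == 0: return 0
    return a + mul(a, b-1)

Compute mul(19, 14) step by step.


mul(19, 14) = 19 + mul(19, 13)
mul(19, 13) = 19 + mul(19, 12)
mul(19, 12) = 19 + mul(19, 11)
mul(19, 11) = 19 + mul(19, 10)
mul(19, 10) = 19 + mul(19, 9)
mul(19, 9) = 19 + mul(19, 8)
mul(19, 8) = 19 + mul(19, 7)
mul(19, 7) = 19 + mul(19, 6)
mul(19, 6) = 19 + mul(19, 5)
mul(19, 5) = 19 + mul(19, 4)
mul(19, 4) = 19 + mul(19, 3)
mul(19, 3) = 19 + mul(19, 2)
mul(19, 2) = 19 + mul(19, 1)
mul(19, 1) = 19 + mul(19, 0)
mul(19, 0) = 0  (base case)
Total: 19 + 19 + 19 + 19 + 19 + 19 + 19 + 19 + 19 + 19 + 19 + 19 + 19 + 19 + 0 = 266

266


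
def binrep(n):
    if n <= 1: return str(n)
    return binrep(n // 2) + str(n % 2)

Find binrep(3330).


binrep(3330) = binrep(1665) + '0'
binrep(1665) = binrep(832) + '1'
binrep(832) = binrep(416) + '0'
binrep(416) = binrep(208) + '0'
binrep(208) = binrep(104) + '0'
binrep(104) = binrep(52) + '0'
binrep(52) = binrep(26) + '0'
binrep(26) = binrep(13) + '0'
binrep(13) = binrep(6) + '1'
binrep(6) = binrep(3) + '0'
binrep(3) = binrep(1) + '1'
binrep(1) = '1'  (base case)
Concatenating: '1' + '1' + '0' + '1' + '0' + '0' + '0' + '0' + '0' + '0' + '1' + '0' = '110100000010'

110100000010


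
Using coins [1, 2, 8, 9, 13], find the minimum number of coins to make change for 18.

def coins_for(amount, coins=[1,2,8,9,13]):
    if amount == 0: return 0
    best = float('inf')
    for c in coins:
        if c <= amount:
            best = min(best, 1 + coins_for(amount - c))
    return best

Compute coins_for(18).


Building up with DP:
coins_for(0) = 0
coins_for(1) = min(1+coins_for(0)=1+0=1) = 1
coins_for(2) = min(1+coins_for(1)=1+1=2, 1+coins_for(0)=1+0=1) = 1
coins_for(3) = min(1+coins_for(2)=1+1=2, 1+coins_for(1)=1+1=2) = 2
coins_for(4) = min(1+coins_for(3)=1+2=3, 1+coins_for(2)=1+1=2) = 2
coins_for(5) = min(1+coins_for(4)=1+2=3, 1+coins_for(3)=1+2=3) = 3
coins_for(6) = min(1+coins_for(5)=1+3=4, 1+coins_for(4)=1+2=3) = 3
coins_for(7) = min(1+coins_for(6)=1+3=4, 1+coins_for(5)=1+3=4) = 4
coins_for(8) = min(1+coins_for(7)=1+4=5, 1+coins_for(6)=1+3=4, 1+coins_for(0)=1+0=1) = 1
coins_for(9) = min(1+coins_for(8)=1+1=2, 1+coins_for(7)=1+4=5, 1+coins_for(1)=1+1=2, 1+coins_for(0)=1+0=1) = 1
coins_for(10) = min(1+coins_for(9)=1+1=2, 1+coins_for(8)=1+1=2, 1+coins_for(2)=1+1=2, 1+coins_for(1)=1+1=2) = 2
coins_for(11) = min(1+coins_for(10)=1+2=3, 1+coins_for(9)=1+1=2, 1+coins_for(3)=1+2=3, 1+coins_for(2)=1+1=2) = 2
coins_for(12) = min(1+coins_for(11)=1+2=3, 1+coins_for(10)=1+2=3, 1+coins_for(4)=1+2=3, 1+coins_for(3)=1+2=3) = 3
coins_for(13) = min(1+coins_for(12)=1+3=4, 1+coins_for(11)=1+2=3, 1+coins_for(5)=1+3=4, 1+coins_for(4)=1+2=3, 1+coins_for(0)=1+0=1) = 1
coins_for(14) = min(1+coins_for(13)=1+1=2, 1+coins_for(12)=1+3=4, 1+coins_for(6)=1+3=4, 1+coins_for(5)=1+3=4, 1+coins_for(1)=1+1=2) = 2
coins_for(15) = min(1+coins_for(14)=1+2=3, 1+coins_for(13)=1+1=2, 1+coins_for(7)=1+4=5, 1+coins_for(6)=1+3=4, 1+coins_for(2)=1+1=2) = 2
coins_for(16) = min(1+coins_for(15)=1+2=3, 1+coins_for(14)=1+2=3, 1+coins_for(8)=1+1=2, 1+coins_for(7)=1+4=5, 1+coins_for(3)=1+2=3) = 2
coins_for(17) = min(1+coins_for(16)=1+2=3, 1+coins_for(15)=1+2=3, 1+coins_for(9)=1+1=2, 1+coins_for(8)=1+1=2, 1+coins_for(4)=1+2=3) = 2
coins_for(18) = min(1+coins_for(17)=1+2=3, 1+coins_for(16)=1+2=3, 1+coins_for(10)=1+2=3, 1+coins_for(9)=1+1=2, 1+coins_for(5)=1+3=4) = 2

2


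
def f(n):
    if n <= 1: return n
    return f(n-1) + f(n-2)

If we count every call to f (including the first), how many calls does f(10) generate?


Let C(n) = total calls for f(n)
C(0) = 1, C(1) = 1
C(2) = 1 + C(1) + C(0) = 1 + 1 + 1 = 3
C(3) = 1 + C(2) + C(1) = 1 + 3 + 1 = 5
C(4) = 1 + C(3) + C(2) = 1 + 5 + 3 = 9
C(5) = 1 + C(4) + C(3) = 1 + 9 + 5 = 15
C(6) = 1 + C(5) + C(4) = 1 + 15 + 9 = 25
C(7) = 1 + C(6) + C(5) = 1 + 25 + 15 = 41
C(8) = 1 + C(7) + C(6) = 1 + 41 + 25 = 67
C(9) = 1 + C(8) + C(7) = 1 + 67 + 41 = 109
C(10) = 1 + C(9) + C(8) = 1 + 109 + 67 = 177

177


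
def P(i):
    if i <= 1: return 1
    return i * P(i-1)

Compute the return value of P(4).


P(4)
= 4 * P(3)
= 4 * 3 * P(2)
= 4 * 3 * 2 * P(1)
= 4 * 3 * 2 * 1
= 24

24


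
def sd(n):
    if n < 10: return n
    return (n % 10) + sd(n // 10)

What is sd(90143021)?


sd(90143021) = 1 + sd(9014302)
sd(9014302) = 2 + sd(901430)
sd(901430) = 0 + sd(90143)
sd(90143) = 3 + sd(9014)
sd(9014) = 4 + sd(901)
sd(901) = 1 + sd(90)
sd(90) = 0 + sd(9)
sd(9) = 9  (base case)
Total: 1 + 2 + 0 + 3 + 4 + 1 + 0 + 9 = 20

20


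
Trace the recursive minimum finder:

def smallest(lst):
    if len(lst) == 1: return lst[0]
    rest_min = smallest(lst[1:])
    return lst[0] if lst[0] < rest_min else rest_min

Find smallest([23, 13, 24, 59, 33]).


smallest([23, 13, 24, 59, 33]): compare 23 with smallest([13, 24, 59, 33])
smallest([13, 24, 59, 33]): compare 13 with smallest([24, 59, 33])
smallest([24, 59, 33]): compare 24 with smallest([59, 33])
smallest([59, 33]): compare 59 with smallest([33])
smallest([33]) = 33  (base case)
Compare 59 with 33 -> 33
Compare 24 with 33 -> 24
Compare 13 with 24 -> 13
Compare 23 with 13 -> 13

13


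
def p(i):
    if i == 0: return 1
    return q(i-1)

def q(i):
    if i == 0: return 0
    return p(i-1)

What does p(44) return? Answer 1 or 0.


p(44) = q(43)
q(43) = p(42)
p(42) = q(41)
q(41) = p(40)
p(40) = q(39)
q(39) = p(38)
p(38) = q(37)
q(37) = p(36)
p(36) = q(35)
q(35) = p(34)
p(34) = q(33)
q(33) = p(32)
p(32) = q(31)
q(31) = p(30)
p(30) = q(29)
q(29) = p(28)
p(28) = q(27)
q(27) = p(26)
p(26) = q(25)
q(25) = p(24)
p(24) = q(23)
q(23) = p(22)
p(22) = q(21)
q(21) = p(20)
p(20) = q(19)
q(19) = p(18)
p(18) = q(17)
q(17) = p(16)
p(16) = q(15)
q(15) = p(14)
p(14) = q(13)
q(13) = p(12)
p(12) = q(11)
q(11) = p(10)
p(10) = q(9)
q(9) = p(8)
p(8) = q(7)
q(7) = p(6)
p(6) = q(5)
q(5) = p(4)
p(4) = q(3)
q(3) = p(2)
p(2) = q(1)
q(1) = p(0)
p(0) = 1  (base case)
Result: 1

1


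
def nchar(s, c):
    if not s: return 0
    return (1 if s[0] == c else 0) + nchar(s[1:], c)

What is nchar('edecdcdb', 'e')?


s[0]='e' == 'e' -> 1
s[0]='d' != 'e' -> 0
s[0]='e' == 'e' -> 1
s[0]='c' != 'e' -> 0
s[0]='d' != 'e' -> 0
s[0]='c' != 'e' -> 0
s[0]='d' != 'e' -> 0
s[0]='b' != 'e' -> 0
Sum: 1 + 0 + 1 + 0 + 0 + 0 + 0 + 0 = 2

2


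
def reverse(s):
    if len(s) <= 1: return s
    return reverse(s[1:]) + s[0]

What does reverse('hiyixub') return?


reverse('hiyixub') = reverse('iyixub') + 'h'
reverse('iyixub') = reverse('yixub') + 'i'
reverse('yixub') = reverse('ixub') + 'y'
reverse('ixub') = reverse('xub') + 'i'
reverse('xub') = reverse('ub') + 'x'
reverse('ub') = reverse('b') + 'u'
reverse('b') = 'b'  (base case)
Concatenating: 'b' + 'u' + 'x' + 'i' + 'y' + 'i' + 'h' = 'buxiyih'

buxiyih


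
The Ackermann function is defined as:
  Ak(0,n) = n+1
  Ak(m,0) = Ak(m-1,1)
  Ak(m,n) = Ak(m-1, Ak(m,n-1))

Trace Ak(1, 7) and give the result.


Ak(1, 7) = Ak(0, Ak(1, 6))
  Ak(1, 6) = Ak(0, Ak(1, 5))
    Ak(1, 5) = Ak(0, Ak(1, 4))
      Ak(1, 4) = Ak(0, Ak(1, 3))
        Ak(1, 3) = Ak(0, Ak(1, 2))
          Ak(1, 2) = Ak(0, Ak(1, 1))
          Ak(1, 1) = Ak(0, Ak(1, 0))
          Ak(1, 0) = Ak(0, 1)
          Ak(0, 1) = 2
            = Ak(0, 2)
          Ak(0, 2) = 3
            = Ak(0, 3)
          Ak(0, 3) = 4
          = Ak(0, 4)
          Ak(0, 4) = 5
        = Ak(0, 5)
        Ak(0, 5) = 6
      = Ak(0, 6)
      Ak(0, 6) = 7
    = Ak(0, 7)
    Ak(0, 7) = 8
  = Ak(0, 8)
  Ak(0, 8) = 9
Result: Ak(1, 7) = 9

9


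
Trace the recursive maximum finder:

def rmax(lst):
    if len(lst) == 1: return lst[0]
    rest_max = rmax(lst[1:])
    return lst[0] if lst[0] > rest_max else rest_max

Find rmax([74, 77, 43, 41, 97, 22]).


rmax([74, 77, 43, 41, 97, 22]): compare 74 with rmax([77, 43, 41, 97, 22])
rmax([77, 43, 41, 97, 22]): compare 77 with rmax([43, 41, 97, 22])
rmax([43, 41, 97, 22]): compare 43 with rmax([41, 97, 22])
rmax([41, 97, 22]): compare 41 with rmax([97, 22])
rmax([97, 22]): compare 97 with rmax([22])
rmax([22]) = 22  (base case)
Compare 97 with 22 -> 97
Compare 41 with 97 -> 97
Compare 43 with 97 -> 97
Compare 77 with 97 -> 97
Compare 74 with 97 -> 97

97


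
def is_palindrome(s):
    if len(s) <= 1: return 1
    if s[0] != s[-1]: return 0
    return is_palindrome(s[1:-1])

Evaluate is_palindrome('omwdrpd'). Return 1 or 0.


is_palindrome('omwdrpd'): s[0]='o' != s[-1]='d' -> return 0
Result: 0 (not a palindrome)

0


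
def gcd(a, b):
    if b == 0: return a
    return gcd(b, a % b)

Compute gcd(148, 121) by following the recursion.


gcd(148, 121) = gcd(121, 27)
gcd(121, 27) = gcd(27, 13)
gcd(27, 13) = gcd(13, 1)
gcd(13, 1) = gcd(1, 0)
gcd(1, 0) = 1  (base case)

1


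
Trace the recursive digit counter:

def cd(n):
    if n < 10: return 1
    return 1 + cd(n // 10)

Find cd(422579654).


cd(422579654) = 1 + cd(42257965)
cd(42257965) = 1 + cd(4225796)
cd(4225796) = 1 + cd(422579)
cd(422579) = 1 + cd(42257)
cd(42257) = 1 + cd(4225)
cd(4225) = 1 + cd(422)
cd(422) = 1 + cd(42)
cd(42) = 1 + cd(4)
cd(4) = 1  (base case: 4 < 10)
Unwinding: 1 + 1 + 1 + 1 + 1 + 1 + 1 + 1 + 1 = 9

9


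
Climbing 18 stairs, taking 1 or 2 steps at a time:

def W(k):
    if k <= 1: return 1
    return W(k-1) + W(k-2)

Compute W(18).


Building up from base cases:
W(0) = 1
W(1) = 1
W(2) = W(1) + W(0) = 1 + 1 = 2
W(3) = W(2) + W(1) = 2 + 1 = 3
W(4) = W(3) + W(2) = 3 + 2 = 5
W(5) = W(4) + W(3) = 5 + 3 = 8
W(6) = W(5) + W(4) = 8 + 5 = 13
W(7) = W(6) + W(5) = 13 + 8 = 21
W(8) = W(7) + W(6) = 21 + 13 = 34
W(9) = W(8) + W(7) = 34 + 21 = 55
W(10) = W(9) + W(8) = 55 + 34 = 89
W(11) = W(10) + W(9) = 89 + 55 = 144
W(12) = W(11) + W(10) = 144 + 89 = 233
W(13) = W(12) + W(11) = 233 + 144 = 377
W(14) = W(13) + W(12) = 377 + 233 = 610
W(15) = W(14) + W(13) = 610 + 377 = 987
W(16) = W(15) + W(14) = 987 + 610 = 1597
W(17) = W(16) + W(15) = 1597 + 987 = 2584
W(18) = W(17) + W(16) = 2584 + 1597 = 4181

4181


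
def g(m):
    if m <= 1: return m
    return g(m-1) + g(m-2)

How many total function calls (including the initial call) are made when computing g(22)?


Let C(n) = total calls for g(n)
C(0) = 1, C(1) = 1
C(2) = 1 + C(1) + C(0) = 1 + 1 + 1 = 3
C(3) = 1 + C(2) + C(1) = 1 + 3 + 1 = 5
C(4) = 1 + C(3) + C(2) = 1 + 5 + 3 = 9
C(5) = 1 + C(4) + C(3) = 1 + 9 + 5 = 15
C(6) = 1 + C(5) + C(4) = 1 + 15 + 9 = 25
C(7) = 1 + C(6) + C(5) = 1 + 25 + 15 = 41
C(8) = 1 + C(7) + C(6) = 1 + 41 + 25 = 67
C(9) = 1 + C(8) + C(7) = 1 + 67 + 41 = 109
C(10) = 1 + C(9) + C(8) = 1 + 109 + 67 = 177
C(11) = 1 + C(10) + C(9) = 1 + 177 + 109 = 287
C(12) = 1 + C(11) + C(10) = 1 + 287 + 177 = 465
C(13) = 1 + C(12) + C(11) = 1 + 465 + 287 = 753
C(14) = 1 + C(13) + C(12) = 1 + 753 + 465 = 1219
C(15) = 1 + C(14) + C(13) = 1 + 1219 + 753 = 1973
C(16) = 1 + C(15) + C(14) = 1 + 1973 + 1219 = 3193
C(17) = 1 + C(16) + C(15) = 1 + 3193 + 1973 = 5167
C(18) = 1 + C(17) + C(16) = 1 + 5167 + 3193 = 8361
C(19) = 1 + C(18) + C(17) = 1 + 8361 + 5167 = 13529
C(20) = 1 + C(19) + C(18) = 1 + 13529 + 8361 = 21891
C(21) = 1 + C(20) + C(19) = 1 + 21891 + 13529 = 35421
C(22) = 1 + C(21) + C(20) = 1 + 35421 + 21891 = 57313

57313


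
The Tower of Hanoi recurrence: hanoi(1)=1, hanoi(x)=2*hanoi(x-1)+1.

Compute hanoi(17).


hanoi(17) = 2 * hanoi(16) + 1
hanoi(16) = 2 * hanoi(15) + 1
hanoi(15) = 2 * hanoi(14) + 1
hanoi(14) = 2 * hanoi(13) + 1
hanoi(13) = 2 * hanoi(12) + 1
hanoi(12) = 2 * hanoi(11) + 1
hanoi(11) = 2 * hanoi(10) + 1
hanoi(10) = 2 * hanoi(9) + 1
hanoi(9) = 2 * hanoi(8) + 1
hanoi(8) = 2 * hanoi(7) + 1
hanoi(7) = 2 * hanoi(6) + 1
hanoi(6) = 2 * hanoi(5) + 1
hanoi(5) = 2 * hanoi(4) + 1
hanoi(4) = 2 * hanoi(3) + 1
hanoi(3) = 2 * hanoi(2) + 1
hanoi(2) = 2 * hanoi(1) + 1
hanoi(1) = 1  (base case)
hanoi(2) = 2 * 1 + 1 = 3
hanoi(3) = 2 * 3 + 1 = 7
hanoi(4) = 2 * 7 + 1 = 15
hanoi(5) = 2 * 15 + 1 = 31
hanoi(6) = 2 * 31 + 1 = 63
hanoi(7) = 2 * 63 + 1 = 127
hanoi(8) = 2 * 127 + 1 = 255
hanoi(9) = 2 * 255 + 1 = 511
hanoi(10) = 2 * 511 + 1 = 1023
hanoi(11) = 2 * 1023 + 1 = 2047
hanoi(12) = 2 * 2047 + 1 = 4095
hanoi(13) = 2 * 4095 + 1 = 8191
hanoi(14) = 2 * 8191 + 1 = 16383
hanoi(15) = 2 * 16383 + 1 = 32767
hanoi(16) = 2 * 32767 + 1 = 65535
hanoi(17) = 2 * 65535 + 1 = 131071

131071


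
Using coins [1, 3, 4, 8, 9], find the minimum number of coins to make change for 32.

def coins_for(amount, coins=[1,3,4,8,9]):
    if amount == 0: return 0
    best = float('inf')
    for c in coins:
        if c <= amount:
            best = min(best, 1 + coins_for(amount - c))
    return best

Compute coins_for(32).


Building up with DP:
coins_for(0) = 0
coins_for(1) = min(1+coins_for(0)=1+0=1) = 1
coins_for(2) = min(1+coins_for(1)=1+1=2) = 2
coins_for(3) = min(1+coins_for(2)=1+2=3, 1+coins_for(0)=1+0=1) = 1
coins_for(4) = min(1+coins_for(3)=1+1=2, 1+coins_for(1)=1+1=2, 1+coins_for(0)=1+0=1) = 1
coins_for(5) = min(1+coins_for(4)=1+1=2, 1+coins_for(2)=1+2=3, 1+coins_for(1)=1+1=2) = 2
coins_for(6) = min(1+coins_for(5)=1+2=3, 1+coins_for(3)=1+1=2, 1+coins_for(2)=1+2=3) = 2
coins_for(7) = min(1+coins_for(6)=1+2=3, 1+coins_for(4)=1+1=2, 1+coins_for(3)=1+1=2) = 2
coins_for(8) = min(1+coins_for(7)=1+2=3, 1+coins_for(5)=1+2=3, 1+coins_for(4)=1+1=2, 1+coins_for(0)=1+0=1) = 1
coins_for(9) = min(1+coins_for(8)=1+1=2, 1+coins_for(6)=1+2=3, 1+coins_for(5)=1+2=3, 1+coins_for(1)=1+1=2, 1+coins_for(0)=1+0=1) = 1
coins_for(10) = min(1+coins_for(9)=1+1=2, 1+coins_for(7)=1+2=3, 1+coins_for(6)=1+2=3, 1+coins_for(2)=1+2=3, 1+coins_for(1)=1+1=2) = 2
coins_for(11) = min(1+coins_for(10)=1+2=3, 1+coins_for(8)=1+1=2, 1+coins_for(7)=1+2=3, 1+coins_for(3)=1+1=2, 1+coins_for(2)=1+2=3) = 2
coins_for(12) = min(1+coins_for(11)=1+2=3, 1+coins_for(9)=1+1=2, 1+coins_for(8)=1+1=2, 1+coins_for(4)=1+1=2, 1+coins_for(3)=1+1=2) = 2
coins_for(13) = min(1+coins_for(12)=1+2=3, 1+coins_for(10)=1+2=3, 1+coins_for(9)=1+1=2, 1+coins_for(5)=1+2=3, 1+coins_for(4)=1+1=2) = 2
coins_for(14) = min(1+coins_for(13)=1+2=3, 1+coins_for(11)=1+2=3, 1+coins_for(10)=1+2=3, 1+coins_for(6)=1+2=3, 1+coins_for(5)=1+2=3) = 3
coins_for(15) = min(1+coins_for(14)=1+3=4, 1+coins_for(12)=1+2=3, 1+coins_for(11)=1+2=3, 1+coins_for(7)=1+2=3, 1+coins_for(6)=1+2=3) = 3
coins_for(16) = min(1+coins_for(15)=1+3=4, 1+coins_for(13)=1+2=3, 1+coins_for(12)=1+2=3, 1+coins_for(8)=1+1=2, 1+coins_for(7)=1+2=3) = 2
coins_for(17) = min(1+coins_for(16)=1+2=3, 1+coins_for(14)=1+3=4, 1+coins_for(13)=1+2=3, 1+coins_for(9)=1+1=2, 1+coins_for(8)=1+1=2) = 2
coins_for(18) = min(1+coins_for(17)=1+2=3, 1+coins_for(15)=1+3=4, 1+coins_for(14)=1+3=4, 1+coins_for(10)=1+2=3, 1+coins_for(9)=1+1=2) = 2
coins_for(19) = min(1+coins_for(18)=1+2=3, 1+coins_for(16)=1+2=3, 1+coins_for(15)=1+3=4, 1+coins_for(11)=1+2=3, 1+coins_for(10)=1+2=3) = 3
coins_for(20) = min(1+coins_for(19)=1+3=4, 1+coins_for(17)=1+2=3, 1+coins_for(16)=1+2=3, 1+coins_for(12)=1+2=3, 1+coins_for(11)=1+2=3) = 3
coins_for(21) = min(1+coins_for(20)=1+3=4, 1+coins_for(18)=1+2=3, 1+coins_for(17)=1+2=3, 1+coins_for(13)=1+2=3, 1+coins_for(12)=1+2=3) = 3
coins_for(22) = min(1+coins_for(21)=1+3=4, 1+coins_for(19)=1+3=4, 1+coins_for(18)=1+2=3, 1+coins_for(14)=1+3=4, 1+coins_for(13)=1+2=3) = 3
coins_for(23) = min(1+coins_for(22)=1+3=4, 1+coins_for(20)=1+3=4, 1+coins_for(19)=1+3=4, 1+coins_for(15)=1+3=4, 1+coins_for(14)=1+3=4) = 4
coins_for(24) = min(1+coins_for(23)=1+4=5, 1+coins_for(21)=1+3=4, 1+coins_for(20)=1+3=4, 1+coins_for(16)=1+2=3, 1+coins_for(15)=1+3=4) = 3
coins_for(25) = min(1+coins_for(24)=1+3=4, 1+coins_for(22)=1+3=4, 1+coins_for(21)=1+3=4, 1+coins_for(17)=1+2=3, 1+coins_for(16)=1+2=3) = 3
coins_for(26) = min(1+coins_for(25)=1+3=4, 1+coins_for(23)=1+4=5, 1+coins_for(22)=1+3=4, 1+coins_for(18)=1+2=3, 1+coins_for(17)=1+2=3) = 3
coins_for(27) = min(1+coins_for(26)=1+3=4, 1+coins_for(24)=1+3=4, 1+coins_for(23)=1+4=5, 1+coins_for(19)=1+3=4, 1+coins_for(18)=1+2=3) = 3
coins_for(28) = min(1+coins_for(27)=1+3=4, 1+coins_for(25)=1+3=4, 1+coins_for(24)=1+3=4, 1+coins_for(20)=1+3=4, 1+coins_for(19)=1+3=4) = 4
coins_for(29) = min(1+coins_for(28)=1+4=5, 1+coins_for(26)=1+3=4, 1+coins_for(25)=1+3=4, 1+coins_for(21)=1+3=4, 1+coins_for(20)=1+3=4) = 4
coins_for(30) = min(1+coins_for(29)=1+4=5, 1+coins_for(27)=1+3=4, 1+coins_for(26)=1+3=4, 1+coins_for(22)=1+3=4, 1+coins_for(21)=1+3=4) = 4
coins_for(31) = min(1+coins_for(30)=1+4=5, 1+coins_for(28)=1+4=5, 1+coins_for(27)=1+3=4, 1+coins_for(23)=1+4=5, 1+coins_for(22)=1+3=4) = 4
coins_for(32) = min(1+coins_for(31)=1+4=5, 1+coins_for(29)=1+4=5, 1+coins_for(28)=1+4=5, 1+coins_for(24)=1+3=4, 1+coins_for(23)=1+4=5) = 4

4


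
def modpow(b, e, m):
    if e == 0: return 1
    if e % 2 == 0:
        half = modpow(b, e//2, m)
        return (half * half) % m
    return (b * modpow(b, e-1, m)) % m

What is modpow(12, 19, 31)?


modpow(12, 19, 31): e is odd, compute modpow(12, 18, 31)
  modpow(12, 18, 31): e is even, compute modpow(12, 9, 31)
    modpow(12, 9, 31): e is odd, compute modpow(12, 8, 31)
      modpow(12, 8, 31): e is even, compute modpow(12, 4, 31)
        modpow(12, 4, 31): e is even, compute modpow(12, 2, 31)
          modpow(12, 2, 31): e is even, compute modpow(12, 1, 31)
          modpow(12, 1, 31): e is odd, compute modpow(12, 0, 31)
          modpow(12, 0, 31) = 1
          (12 * 1) % 31 = 12
          half=12, (12*12) % 31 = 20
        half=20, (20*20) % 31 = 28
      half=28, (28*28) % 31 = 9
    (12 * 9) % 31 = 15
  half=15, (15*15) % 31 = 8
(12 * 8) % 31 = 3

3


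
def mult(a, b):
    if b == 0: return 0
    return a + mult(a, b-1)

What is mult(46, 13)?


mult(46, 13) = 46 + mult(46, 12)
mult(46, 12) = 46 + mult(46, 11)
mult(46, 11) = 46 + mult(46, 10)
mult(46, 10) = 46 + mult(46, 9)
mult(46, 9) = 46 + mult(46, 8)
mult(46, 8) = 46 + mult(46, 7)
mult(46, 7) = 46 + mult(46, 6)
mult(46, 6) = 46 + mult(46, 5)
mult(46, 5) = 46 + mult(46, 4)
mult(46, 4) = 46 + mult(46, 3)
mult(46, 3) = 46 + mult(46, 2)
mult(46, 2) = 46 + mult(46, 1)
mult(46, 1) = 46 + mult(46, 0)
mult(46, 0) = 0  (base case)
Total: 46 + 46 + 46 + 46 + 46 + 46 + 46 + 46 + 46 + 46 + 46 + 46 + 46 + 0 = 598

598


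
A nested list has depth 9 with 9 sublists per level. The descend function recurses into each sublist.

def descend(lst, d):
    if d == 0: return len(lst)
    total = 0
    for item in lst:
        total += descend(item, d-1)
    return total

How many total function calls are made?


At depth 0 (root): 1 call
At depth 1: each of 1 parents calls descend on 9 children = 9 calls
At depth 2: each of 9 parents calls descend on 9 children = 81 calls
At depth 3: each of 81 parents calls descend on 9 children = 729 calls
At depth 4: each of 729 parents calls descend on 9 children = 6561 calls
At depth 5: each of 6561 parents calls descend on 9 children = 59049 calls
At depth 6: each of 59049 parents calls descend on 9 children = 531441 calls
At depth 7: each of 531441 parents calls descend on 9 children = 4782969 calls
At depth 8: each of 4782969 parents calls descend on 9 children = 43046721 calls
At depth 9: each of 43046721 parents calls descend on 9 children = 387420489 calls
Total: 1 + 9 + 81 + 729 + 6561 + 59049 + 531441 + 4782969 + 43046721 + 387420489 = 435848050

435848050


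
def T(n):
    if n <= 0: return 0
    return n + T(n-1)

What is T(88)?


T(88)
= 88 + 87 + 86 + 85 + 84 + 83 + 82 + 81 + 80 + 79 + 78 + 77 + 76 + 75 + 74 + 73 + 72 + 71 + 70 + 69 + 68 + 67 + 66 + 65 + 64 + 63 + 62 + 61 + 60 + 59 + 58 + 57 + 56 + 55 + 54 + 53 + 52 + 51 + 50 + 49 + 48 + 47 + 46 + 45 + 44 + 43 + 42 + 41 + 40 + 39 + 38 + 37 + 36 + 35 + 34 + 33 + 32 + 31 + 30 + 29 + 28 + 27 + 26 + 25 + 24 + 23 + 22 + 21 + 20 + 19 + 18 + 17 + 16 + 15 + 14 + 13 + 12 + 11 + 10 + 9 + 8 + 7 + 6 + 5 + 4 + 3 + 2 + 1 + T(0)
= 88 + 87 + 86 + 85 + 84 + 83 + 82 + 81 + 80 + 79 + 78 + 77 + 76 + 75 + 74 + 73 + 72 + 71 + 70 + 69 + 68 + 67 + 66 + 65 + 64 + 63 + 62 + 61 + 60 + 59 + 58 + 57 + 56 + 55 + 54 + 53 + 52 + 51 + 50 + 49 + 48 + 47 + 46 + 45 + 44 + 43 + 42 + 41 + 40 + 39 + 38 + 37 + 36 + 35 + 34 + 33 + 32 + 31 + 30 + 29 + 28 + 27 + 26 + 25 + 24 + 23 + 22 + 21 + 20 + 19 + 18 + 17 + 16 + 15 + 14 + 13 + 12 + 11 + 10 + 9 + 8 + 7 + 6 + 5 + 4 + 3 + 2 + 1 + 0
= 3916

3916


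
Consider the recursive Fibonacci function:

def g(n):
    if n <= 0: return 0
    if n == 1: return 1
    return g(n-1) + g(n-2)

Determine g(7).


Computing g(7) bottom-up:
g(0) = 0
g(1) = 1
g(2) = g(1) + g(0) = 1 + 0 = 1
g(3) = g(2) + g(1) = 1 + 1 = 2
g(4) = g(3) + g(2) = 2 + 1 = 3
g(5) = g(4) + g(3) = 3 + 2 = 5
g(6) = g(5) + g(4) = 5 + 3 = 8
g(7) = g(6) + g(5) = 8 + 5 = 13

13


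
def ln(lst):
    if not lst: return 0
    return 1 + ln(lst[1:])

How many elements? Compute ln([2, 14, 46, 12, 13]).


ln([2, 14, 46, 12, 13]) = 1 + ln([14, 46, 12, 13])
ln([14, 46, 12, 13]) = 1 + ln([46, 12, 13])
ln([46, 12, 13]) = 1 + ln([12, 13])
ln([12, 13]) = 1 + ln([13])
ln([13]) = 1 + ln([])
ln([]) = 0  (base case)
Unwinding: 1 + 1 + 1 + 1 + 1 + 0 = 5

5


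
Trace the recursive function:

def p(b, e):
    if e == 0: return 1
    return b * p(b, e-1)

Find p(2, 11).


p(2, 11)
= 2 * p(2, 10)
= 2 * 2 * p(2, 9)
= 2 * 2 * 2 * p(2, 8)
= 2 * 2 * 2 * 2 * p(2, 7)
= 2 * 2 * 2 * 2 * 2 * p(2, 6)
= 2 * 2 * 2 * 2 * 2 * 2 * p(2, 5)
= 2 * 2 * 2 * 2 * 2 * 2 * 2 * p(2, 4)
= 2 * 2 * 2 * 2 * 2 * 2 * 2 * 2 * p(2, 3)
= 2 * 2 * 2 * 2 * 2 * 2 * 2 * 2 * 2 * p(2, 2)
= 2 * 2 * 2 * 2 * 2 * 2 * 2 * 2 * 2 * 2 * p(2, 1)
= 2 * 2 * 2 * 2 * 2 * 2 * 2 * 2 * 2 * 2 * 2 * p(2, 0)
= 2 * 2 * 2 * 2 * 2 * 2 * 2 * 2 * 2 * 2 * 2 * 1
= 2048

2048


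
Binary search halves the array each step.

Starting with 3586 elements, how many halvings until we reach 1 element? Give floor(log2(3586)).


3586 / 2 = 1793
1793 / 2 = 896
896 / 2 = 448
448 / 2 = 224
224 / 2 = 112
112 / 2 = 56
56 / 2 = 28
28 / 2 = 14
14 / 2 = 7
7 / 2 = 3
3 / 2 = 1
Reached 1 after 11 halvings

11


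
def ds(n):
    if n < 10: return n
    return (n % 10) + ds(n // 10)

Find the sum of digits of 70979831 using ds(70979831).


ds(70979831) = 1 + ds(7097983)
ds(7097983) = 3 + ds(709798)
ds(709798) = 8 + ds(70979)
ds(70979) = 9 + ds(7097)
ds(7097) = 7 + ds(709)
ds(709) = 9 + ds(70)
ds(70) = 0 + ds(7)
ds(7) = 7  (base case)
Total: 1 + 3 + 8 + 9 + 7 + 9 + 0 + 7 = 44

44


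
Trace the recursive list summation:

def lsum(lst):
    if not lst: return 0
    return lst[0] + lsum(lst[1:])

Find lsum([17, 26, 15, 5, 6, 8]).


lsum([17, 26, 15, 5, 6, 8]) = 17 + lsum([26, 15, 5, 6, 8])
lsum([26, 15, 5, 6, 8]) = 26 + lsum([15, 5, 6, 8])
lsum([15, 5, 6, 8]) = 15 + lsum([5, 6, 8])
lsum([5, 6, 8]) = 5 + lsum([6, 8])
lsum([6, 8]) = 6 + lsum([8])
lsum([8]) = 8 + lsum([])
lsum([]) = 0  (base case)
Total: 17 + 26 + 15 + 5 + 6 + 8 + 0 = 77

77


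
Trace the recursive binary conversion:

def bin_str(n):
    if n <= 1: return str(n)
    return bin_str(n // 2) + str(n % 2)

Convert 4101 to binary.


bin_str(4101) = bin_str(2050) + '1'
bin_str(2050) = bin_str(1025) + '0'
bin_str(1025) = bin_str(512) + '1'
bin_str(512) = bin_str(256) + '0'
bin_str(256) = bin_str(128) + '0'
bin_str(128) = bin_str(64) + '0'
bin_str(64) = bin_str(32) + '0'
bin_str(32) = bin_str(16) + '0'
bin_str(16) = bin_str(8) + '0'
bin_str(8) = bin_str(4) + '0'
bin_str(4) = bin_str(2) + '0'
bin_str(2) = bin_str(1) + '0'
bin_str(1) = '1'  (base case)
Concatenating: '1' + '0' + '0' + '0' + '0' + '0' + '0' + '0' + '0' + '0' + '1' + '0' + '1' = '1000000000101'

1000000000101


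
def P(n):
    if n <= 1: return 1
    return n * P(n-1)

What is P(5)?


P(5)
= 5 * P(4)
= 5 * 4 * P(3)
= 5 * 4 * 3 * P(2)
= 5 * 4 * 3 * 2 * P(1)
= 5 * 4 * 3 * 2 * 1
= 120

120


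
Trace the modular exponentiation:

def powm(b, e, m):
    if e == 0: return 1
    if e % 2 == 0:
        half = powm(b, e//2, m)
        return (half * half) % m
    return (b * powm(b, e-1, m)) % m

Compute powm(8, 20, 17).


powm(8, 20, 17): e is even, compute powm(8, 10, 17)
  powm(8, 10, 17): e is even, compute powm(8, 5, 17)
    powm(8, 5, 17): e is odd, compute powm(8, 4, 17)
      powm(8, 4, 17): e is even, compute powm(8, 2, 17)
        powm(8, 2, 17): e is even, compute powm(8, 1, 17)
          powm(8, 1, 17): e is odd, compute powm(8, 0, 17)
          powm(8, 0, 17) = 1
          (8 * 1) % 17 = 8
        half=8, (8*8) % 17 = 13
      half=13, (13*13) % 17 = 16
    (8 * 16) % 17 = 9
  half=9, (9*9) % 17 = 13
half=13, (13*13) % 17 = 16

16


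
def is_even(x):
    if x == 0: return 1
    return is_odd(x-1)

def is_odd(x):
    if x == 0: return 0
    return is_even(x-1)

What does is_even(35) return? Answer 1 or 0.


is_even(35) = is_odd(34)
is_odd(34) = is_even(33)
is_even(33) = is_odd(32)
is_odd(32) = is_even(31)
is_even(31) = is_odd(30)
is_odd(30) = is_even(29)
is_even(29) = is_odd(28)
is_odd(28) = is_even(27)
is_even(27) = is_odd(26)
is_odd(26) = is_even(25)
is_even(25) = is_odd(24)
is_odd(24) = is_even(23)
is_even(23) = is_odd(22)
is_odd(22) = is_even(21)
is_even(21) = is_odd(20)
is_odd(20) = is_even(19)
is_even(19) = is_odd(18)
is_odd(18) = is_even(17)
is_even(17) = is_odd(16)
is_odd(16) = is_even(15)
is_even(15) = is_odd(14)
is_odd(14) = is_even(13)
is_even(13) = is_odd(12)
is_odd(12) = is_even(11)
is_even(11) = is_odd(10)
is_odd(10) = is_even(9)
is_even(9) = is_odd(8)
is_odd(8) = is_even(7)
is_even(7) = is_odd(6)
is_odd(6) = is_even(5)
is_even(5) = is_odd(4)
is_odd(4) = is_even(3)
is_even(3) = is_odd(2)
is_odd(2) = is_even(1)
is_even(1) = is_odd(0)
is_odd(0) = 0  (base case)
Result: 0

0


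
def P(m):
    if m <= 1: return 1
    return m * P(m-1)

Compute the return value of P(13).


P(13)
= 13 * P(12)
= 13 * 12 * P(11)
= 13 * 12 * 11 * P(10)
= 13 * 12 * 11 * 10 * P(9)
= 13 * 12 * 11 * 10 * 9 * P(8)
= 13 * 12 * 11 * 10 * 9 * 8 * P(7)
= 13 * 12 * 11 * 10 * 9 * 8 * 7 * P(6)
= 13 * 12 * 11 * 10 * 9 * 8 * 7 * 6 * P(5)
= 13 * 12 * 11 * 10 * 9 * 8 * 7 * 6 * 5 * P(4)
= 13 * 12 * 11 * 10 * 9 * 8 * 7 * 6 * 5 * 4 * P(3)
= 13 * 12 * 11 * 10 * 9 * 8 * 7 * 6 * 5 * 4 * 3 * P(2)
= 13 * 12 * 11 * 10 * 9 * 8 * 7 * 6 * 5 * 4 * 3 * 2 * P(1)
= 13 * 12 * 11 * 10 * 9 * 8 * 7 * 6 * 5 * 4 * 3 * 2 * 1
= 6227020800

6227020800


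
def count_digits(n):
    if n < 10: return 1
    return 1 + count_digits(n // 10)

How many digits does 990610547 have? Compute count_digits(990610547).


count_digits(990610547) = 1 + count_digits(99061054)
count_digits(99061054) = 1 + count_digits(9906105)
count_digits(9906105) = 1 + count_digits(990610)
count_digits(990610) = 1 + count_digits(99061)
count_digits(99061) = 1 + count_digits(9906)
count_digits(9906) = 1 + count_digits(990)
count_digits(990) = 1 + count_digits(99)
count_digits(99) = 1 + count_digits(9)
count_digits(9) = 1  (base case: 9 < 10)
Unwinding: 1 + 1 + 1 + 1 + 1 + 1 + 1 + 1 + 1 = 9

9


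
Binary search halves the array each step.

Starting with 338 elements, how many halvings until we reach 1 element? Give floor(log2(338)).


338 / 2 = 169
169 / 2 = 84
84 / 2 = 42
42 / 2 = 21
21 / 2 = 10
10 / 2 = 5
5 / 2 = 2
2 / 2 = 1
Reached 1 after 8 halvings

8


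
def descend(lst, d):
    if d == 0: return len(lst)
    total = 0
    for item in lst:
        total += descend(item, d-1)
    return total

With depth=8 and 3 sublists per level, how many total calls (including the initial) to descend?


At depth 0 (root): 1 call
At depth 1: each of 1 parents calls descend on 3 children = 3 calls
At depth 2: each of 3 parents calls descend on 3 children = 9 calls
At depth 3: each of 9 parents calls descend on 3 children = 27 calls
At depth 4: each of 27 parents calls descend on 3 children = 81 calls
At depth 5: each of 81 parents calls descend on 3 children = 243 calls
At depth 6: each of 243 parents calls descend on 3 children = 729 calls
At depth 7: each of 729 parents calls descend on 3 children = 2187 calls
At depth 8: each of 2187 parents calls descend on 3 children = 6561 calls
Total: 1 + 3 + 9 + 27 + 81 + 243 + 729 + 2187 + 6561 = 9841

9841


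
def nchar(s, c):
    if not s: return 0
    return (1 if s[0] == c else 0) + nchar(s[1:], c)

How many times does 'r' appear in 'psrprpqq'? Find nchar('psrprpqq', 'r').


s[0]='p' != 'r' -> 0
s[0]='s' != 'r' -> 0
s[0]='r' == 'r' -> 1
s[0]='p' != 'r' -> 0
s[0]='r' == 'r' -> 1
s[0]='p' != 'r' -> 0
s[0]='q' != 'r' -> 0
s[0]='q' != 'r' -> 0
Sum: 0 + 0 + 1 + 0 + 1 + 0 + 0 + 0 = 2

2
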